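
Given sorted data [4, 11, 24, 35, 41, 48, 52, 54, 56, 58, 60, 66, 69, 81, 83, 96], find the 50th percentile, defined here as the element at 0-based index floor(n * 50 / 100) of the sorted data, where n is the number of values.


The dataset has n = 16 elements.
Index = floor(16 * 50 / 100) = floor(800 / 100) = floor(8) = 8
Counting from index 0 in the sorted data, the element at index 8 is 56.
Final answer: 56


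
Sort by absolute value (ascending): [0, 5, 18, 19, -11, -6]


Compute absolute values:
  |0| = 0
  |5| = 5
  |18| = 18
  |19| = 19
  |-11| = 11
  |-6| = 6
Absolute values in increasing order: 0 < 5 < 6 < 11 < 18 < 19
Listing the original numbers in that order gives the answer.
Final answer: [0, 5, -6, -11, 18, 19]


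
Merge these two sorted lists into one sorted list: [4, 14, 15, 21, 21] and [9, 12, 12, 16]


List A: [4, 14, 15, 21, 21]
List B: [9, 12, 12, 16]
Repeatedly compare the front elements and take the smaller:
  4 vs 9 -> take 4
  14 vs 9 -> take 9
  14 vs 12 -> take 12
  14 vs 12 -> take 12
  14 vs 16 -> take 14
  15 vs 16 -> take 15
  21 vs 16 -> take 16
  B is exhausted; append the rest of A: [21, 21]
Final answer: [4, 9, 12, 12, 14, 15, 16, 21, 21]


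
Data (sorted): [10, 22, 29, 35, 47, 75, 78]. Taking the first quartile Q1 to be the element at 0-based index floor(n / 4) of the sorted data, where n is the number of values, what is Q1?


The list has n = 7 elements.
Q1 index = floor(7 / 4) = floor(1.75) = 1
Counting from index 0 in the sorted data, the element at index 1 is 22.
Final answer: 22


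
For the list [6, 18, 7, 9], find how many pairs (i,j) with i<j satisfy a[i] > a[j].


For each element, count the later elements that are smaller than it:
  6 (index 0): smaller elements after it = [] -> 0
  18 (index 1): smaller elements after it = [7, 9] -> 2
  7 (index 2): smaller elements after it = [] -> 0
Total inversions = 0 + 2 + 0 = 2
Final answer: 2


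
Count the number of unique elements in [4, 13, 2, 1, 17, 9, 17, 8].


List all unique values:
Distinct values: [1, 2, 4, 8, 9, 13, 17]
Count = 7
Final answer: 7


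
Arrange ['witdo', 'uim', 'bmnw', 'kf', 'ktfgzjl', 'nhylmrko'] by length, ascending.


Compute lengths:
  'witdo' has length 5
  'uim' has length 3
  'bmnw' has length 4
  'kf' has length 2
  'ktfgzjl' has length 7
  'nhylmrko' has length 8
Lengths in increasing order: 2 < 3 < 4 < 5 < 7 < 8
Listing the words in that order gives the answer.
Final answer: ['kf', 'uim', 'bmnw', 'witdo', 'ktfgzjl', 'nhylmrko']


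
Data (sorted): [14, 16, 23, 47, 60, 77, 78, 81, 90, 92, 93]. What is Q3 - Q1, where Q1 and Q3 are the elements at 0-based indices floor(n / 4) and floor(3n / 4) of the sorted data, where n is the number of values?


The data has n = 11 elements.
Q1 index = floor(11 / 4) = floor(2.75) = 2; Q3 index = floor(3 * 11 / 4) = floor(8.25) = 8
Q1 = element at index 2 = 23
Q3 = element at index 8 = 90
IQR = 90 - 23 = 67
Final answer: 67


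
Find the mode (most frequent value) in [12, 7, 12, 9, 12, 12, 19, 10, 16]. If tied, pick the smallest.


Count the frequency of each value:
  7 appears 1 time(s)
  9 appears 1 time(s)
  10 appears 1 time(s)
  12 appears 4 time(s)
  16 appears 1 time(s)
  19 appears 1 time(s)
Maximum frequency is 4.
Only 12 reaches that frequency, so it is the mode.
Final answer: 12


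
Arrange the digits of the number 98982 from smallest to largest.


The number 98982 has digits: 9, 8, 9, 8, 2
Sorted: 2, 8, 8, 9, 9
Joining the sorted digits gives the result.
Final answer: 28899


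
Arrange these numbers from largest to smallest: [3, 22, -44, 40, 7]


Original list: [3, 22, -44, 40, 7]
Repeatedly take the largest remaining element:
  Remaining [3, 22, -44, 40, 7] -> largest is 40
  Remaining [3, 22, -44, 7] -> largest is 22
  Remaining [3, -44, 7] -> largest is 7
  Remaining [3, -44] -> largest is 3
  Remaining [-44] -> largest is -44
Collecting the picks in order gives the descending list.
Final answer: [40, 22, 7, 3, -44]


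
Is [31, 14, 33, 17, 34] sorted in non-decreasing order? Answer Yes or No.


Check consecutive pairs:
  31 <= 14? False
  14 <= 33? True
  33 <= 17? False
  17 <= 34? True
2 consecutive pair(s) are out of order, so the list is not sorted.
Final answer: No


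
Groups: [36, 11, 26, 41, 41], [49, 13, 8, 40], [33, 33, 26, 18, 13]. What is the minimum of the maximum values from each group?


Find max of each group:
  Group 1: [36, 11, 26, 41, 41] -> max = 41
  Group 2: [49, 13, 8, 40] -> max = 49
  Group 3: [33, 33, 26, 18, 13] -> max = 33
Maxes: [41, 49, 33]
Minimum of maxes = 33
Final answer: 33


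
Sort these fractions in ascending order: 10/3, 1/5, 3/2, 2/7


Convert to decimal for comparison:
  10/3 = 3.3333
  1/5 = 0.2
  3/2 = 1.5
  2/7 = 0.2857
Decimals in increasing order: 0.2 < 0.2857 < 1.5 < 3.3333
Writing each back as its fraction gives the sorted order.
Final answer: 1/5, 2/7, 3/2, 10/3


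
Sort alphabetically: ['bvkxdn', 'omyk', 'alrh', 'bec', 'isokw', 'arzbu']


Compare strings character by character (the first differing letter decides):
  'alrh' < 'arzbu' since 'l' < 'r' at position 2
  'arzbu' < 'bec' since 'a' < 'b' at position 1
  'bec' < 'bvkxdn' since 'e' < 'v' at position 2
  'bvkxdn' < 'isokw' since 'b' < 'i' at position 1
  'isokw' < 'omyk' since 'i' < 'o' at position 1
Chaining these comparisons gives the alphabetical order.
Final answer: ['alrh', 'arzbu', 'bec', 'bvkxdn', 'isokw', 'omyk']


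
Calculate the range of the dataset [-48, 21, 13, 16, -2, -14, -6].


Maximum value: 21
Minimum value: -48
Range = 21 - (-48) = 69
Final answer: 69


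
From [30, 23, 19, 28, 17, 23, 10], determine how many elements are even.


Check each element:
  30 is even
  23 is odd
  19 is odd
  28 is even
  17 is odd
  23 is odd
  10 is even
Evens: [30, 28, 10]
Count of evens = 3
Final answer: 3


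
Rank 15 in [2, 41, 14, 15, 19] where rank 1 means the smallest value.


Sort ascending: [2, 14, 15, 19, 41]
Find 15 in the sorted list.
15 is at position 3 (1-indexed).
Final answer: 3


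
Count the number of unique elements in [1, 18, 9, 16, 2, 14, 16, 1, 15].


List all unique values:
Distinct values: [1, 2, 9, 14, 15, 16, 18]
Count = 7
Final answer: 7


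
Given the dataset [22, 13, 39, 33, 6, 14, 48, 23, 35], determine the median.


First, sort the list: [6, 13, 14, 22, 23, 33, 35, 39, 48]
The list has 9 elements (odd count).
The middle index is 4 (0-based), and the element there is 23.
Final answer: 23


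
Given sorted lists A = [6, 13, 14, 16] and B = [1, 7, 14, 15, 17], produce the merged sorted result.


List A: [6, 13, 14, 16]
List B: [1, 7, 14, 15, 17]
Repeatedly compare the front elements and take the smaller:
  6 vs 1 -> take 1
  6 vs 7 -> take 6
  13 vs 7 -> take 7
  13 vs 14 -> take 13
  14 vs 14 -> take 14
  16 vs 14 -> take 14
  16 vs 15 -> take 15
  16 vs 17 -> take 16
  A is exhausted; append the rest of B: [17]
Final answer: [1, 6, 7, 13, 14, 14, 15, 16, 17]


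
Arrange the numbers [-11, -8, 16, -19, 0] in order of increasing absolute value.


Compute absolute values:
  |-11| = 11
  |-8| = 8
  |16| = 16
  |-19| = 19
  |0| = 0
Absolute values in increasing order: 0 < 8 < 11 < 16 < 19
Listing the original numbers in that order gives the answer.
Final answer: [0, -8, -11, 16, -19]


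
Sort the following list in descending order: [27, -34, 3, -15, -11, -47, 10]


Original list: [27, -34, 3, -15, -11, -47, 10]
Repeatedly take the largest remaining element:
  Remaining [27, -34, 3, -15, -11, -47, 10] -> largest is 27
  Remaining [-34, 3, -15, -11, -47, 10] -> largest is 10
  Remaining [-34, 3, -15, -11, -47] -> largest is 3
  Remaining [-34, -15, -11, -47] -> largest is -11
  Remaining [-34, -15, -47] -> largest is -15
  Remaining [-34, -47] -> largest is -34
  Remaining [-47] -> largest is -47
Collecting the picks in order gives the descending list.
Final answer: [27, 10, 3, -11, -15, -34, -47]


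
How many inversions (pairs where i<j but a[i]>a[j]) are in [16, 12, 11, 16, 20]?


For each element, count the later elements that are smaller than it:
  16 (index 0): smaller elements after it = [12, 11] -> 2
  12 (index 1): smaller elements after it = [11] -> 1
  11 (index 2): smaller elements after it = [] -> 0
  16 (index 3): smaller elements after it = [] -> 0
Total inversions = 2 + 1 + 0 + 0 = 3
Final answer: 3


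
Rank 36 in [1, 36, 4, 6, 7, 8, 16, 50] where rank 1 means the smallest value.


Sort ascending: [1, 4, 6, 7, 8, 16, 36, 50]
Find 36 in the sorted list.
36 is at position 7 (1-indexed).
Final answer: 7


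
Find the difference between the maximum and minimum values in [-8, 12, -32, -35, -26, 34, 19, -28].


Maximum value: 34
Minimum value: -35
Range = 34 - (-35) = 69
Final answer: 69


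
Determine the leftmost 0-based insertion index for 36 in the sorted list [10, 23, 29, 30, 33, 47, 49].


List is sorted: [10, 23, 29, 30, 33, 47, 49]
We need the leftmost position where 36 can be inserted, i.e. the first index whose element is >= 36 (or the end of the list if none is).
Binary search with low=0, high=7 (0-based indices):
  low=0, high=7, mid=3: a[3]=30 < 36, so low = 4
  low=4, high=7, mid=5: a[5]=47 >= 36, so high = 5
  low=4, high=5, mid=4: a[4]=33 < 36, so low = 5
Now low = high = 5, so the insertion index is 5.
Final answer: 5


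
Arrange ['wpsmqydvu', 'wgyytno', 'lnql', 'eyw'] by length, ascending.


Compute lengths:
  'wpsmqydvu' has length 9
  'wgyytno' has length 7
  'lnql' has length 4
  'eyw' has length 3
Lengths in increasing order: 3 < 4 < 7 < 9
Listing the words in that order gives the answer.
Final answer: ['eyw', 'lnql', 'wgyytno', 'wpsmqydvu']


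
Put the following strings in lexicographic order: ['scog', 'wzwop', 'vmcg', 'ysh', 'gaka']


Compare strings character by character (the first differing letter decides):
  'gaka' < 'scog' since 'g' < 's' at position 1
  'scog' < 'vmcg' since 's' < 'v' at position 1
  'vmcg' < 'wzwop' since 'v' < 'w' at position 1
  'wzwop' < 'ysh' since 'w' < 'y' at position 1
Chaining these comparisons gives the alphabetical order.
Final answer: ['gaka', 'scog', 'vmcg', 'wzwop', 'ysh']


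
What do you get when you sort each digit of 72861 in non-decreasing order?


The number 72861 has digits: 7, 2, 8, 6, 1
Sorted: 1, 2, 6, 7, 8
Joining the sorted digits gives the result.
Final answer: 12678


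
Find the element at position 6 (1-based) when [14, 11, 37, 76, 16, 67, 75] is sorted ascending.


Sort ascending: [11, 14, 16, 37, 67, 75, 76]
The 6th element (1-indexed) is at index 5.
Value = 75
Final answer: 75


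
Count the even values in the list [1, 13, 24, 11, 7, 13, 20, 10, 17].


Check each element:
  1 is odd
  13 is odd
  24 is even
  11 is odd
  7 is odd
  13 is odd
  20 is even
  10 is even
  17 is odd
Evens: [24, 20, 10]
Count of evens = 3
Final answer: 3


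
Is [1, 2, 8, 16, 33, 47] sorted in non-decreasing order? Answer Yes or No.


Check consecutive pairs:
  1 <= 2? True
  2 <= 8? True
  8 <= 16? True
  16 <= 33? True
  33 <= 47? True
Every consecutive pair is in order, so the list is non-decreasing.
Final answer: Yes


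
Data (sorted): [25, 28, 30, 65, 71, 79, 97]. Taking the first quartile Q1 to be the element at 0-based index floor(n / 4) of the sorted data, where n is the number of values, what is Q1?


The list has n = 7 elements.
Q1 index = floor(7 / 4) = floor(1.75) = 1
Counting from index 0 in the sorted data, the element at index 1 is 28.
Final answer: 28


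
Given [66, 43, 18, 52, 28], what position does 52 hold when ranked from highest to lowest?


Sort descending: [66, 52, 43, 28, 18]
Find 52 in the sorted list.
52 is at position 2.
Final answer: 2


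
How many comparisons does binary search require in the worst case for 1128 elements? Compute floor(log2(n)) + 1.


Binary search halves the search space each step.
Maximum comparisons = floor(log2(1128)) + 1
log2(1128) = 10.1396
floor(log2(1128)) = 10, so 10 + 1 = 11
Final answer: 11


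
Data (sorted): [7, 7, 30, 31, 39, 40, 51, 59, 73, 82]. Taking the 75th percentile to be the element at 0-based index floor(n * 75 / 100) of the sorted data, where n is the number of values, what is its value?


The dataset has n = 10 elements.
Index = floor(10 * 75 / 100) = floor(750 / 100) = floor(7.5) = 7
Counting from index 0 in the sorted data, the element at index 7 is 59.
Final answer: 59


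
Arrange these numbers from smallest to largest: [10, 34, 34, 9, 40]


Original list: [10, 34, 34, 9, 40]
Repeatedly take the smallest remaining element:
  Remaining [10, 34, 34, 9, 40] -> smallest is 9
  Remaining [10, 34, 34, 40] -> smallest is 10
  Remaining [34, 34, 40] -> smallest is 34
  Remaining [34, 40] -> smallest is 34
  Remaining [40] -> smallest is 40
Collecting the picks in order gives the sorted list.
Final answer: [9, 10, 34, 34, 40]


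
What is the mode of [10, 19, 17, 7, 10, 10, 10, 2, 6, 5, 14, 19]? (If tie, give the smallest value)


Count the frequency of each value:
  2 appears 1 time(s)
  5 appears 1 time(s)
  6 appears 1 time(s)
  7 appears 1 time(s)
  10 appears 4 time(s)
  14 appears 1 time(s)
  17 appears 1 time(s)
  19 appears 2 time(s)
Maximum frequency is 4.
Only 10 reaches that frequency, so it is the mode.
Final answer: 10


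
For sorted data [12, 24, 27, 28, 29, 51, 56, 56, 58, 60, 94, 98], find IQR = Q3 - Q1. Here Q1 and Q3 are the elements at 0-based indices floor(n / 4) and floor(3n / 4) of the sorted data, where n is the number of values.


The data has n = 12 elements.
Q1 index = floor(12 / 4) = floor(3) = 3; Q3 index = floor(3 * 12 / 4) = floor(9) = 9
Q1 = element at index 3 = 28
Q3 = element at index 9 = 60
IQR = 60 - 28 = 32
Final answer: 32


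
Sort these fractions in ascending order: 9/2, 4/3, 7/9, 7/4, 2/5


Convert to decimal for comparison:
  9/2 = 4.5
  4/3 = 1.3333
  7/9 = 0.7778
  7/4 = 1.75
  2/5 = 0.4
Decimals in increasing order: 0.4 < 0.7778 < 1.3333 < 1.75 < 4.5
Writing each back as its fraction gives the sorted order.
Final answer: 2/5, 7/9, 4/3, 7/4, 9/2


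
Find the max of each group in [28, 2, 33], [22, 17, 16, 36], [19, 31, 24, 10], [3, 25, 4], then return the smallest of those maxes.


Find max of each group:
  Group 1: [28, 2, 33] -> max = 33
  Group 2: [22, 17, 16, 36] -> max = 36
  Group 3: [19, 31, 24, 10] -> max = 31
  Group 4: [3, 25, 4] -> max = 25
Maxes: [33, 36, 31, 25]
Minimum of maxes = 25
Final answer: 25


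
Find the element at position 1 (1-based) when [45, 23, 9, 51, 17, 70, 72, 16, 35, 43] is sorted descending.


Sort descending: [72, 70, 51, 45, 43, 35, 23, 17, 16, 9]
The 1st element (1-indexed) is at index 0.
Value = 72
Final answer: 72


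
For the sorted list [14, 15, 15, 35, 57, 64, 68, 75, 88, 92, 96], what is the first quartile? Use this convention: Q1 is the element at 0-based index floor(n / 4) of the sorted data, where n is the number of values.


The list has n = 11 elements.
Q1 index = floor(11 / 4) = floor(2.75) = 2
Counting from index 0 in the sorted data, the element at index 2 is 15.
Final answer: 15


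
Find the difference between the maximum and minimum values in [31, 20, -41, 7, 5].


Maximum value: 31
Minimum value: -41
Range = 31 - (-41) = 72
Final answer: 72


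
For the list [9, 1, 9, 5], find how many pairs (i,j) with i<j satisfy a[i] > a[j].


For each element, count the later elements that are smaller than it:
  9 (index 0): smaller elements after it = [1, 5] -> 2
  1 (index 1): smaller elements after it = [] -> 0
  9 (index 2): smaller elements after it = [5] -> 1
Total inversions = 2 + 0 + 1 = 3
Final answer: 3


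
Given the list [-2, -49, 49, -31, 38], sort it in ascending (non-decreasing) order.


Original list: [-2, -49, 49, -31, 38]
Repeatedly take the smallest remaining element:
  Remaining [-2, -49, 49, -31, 38] -> smallest is -49
  Remaining [-2, 49, -31, 38] -> smallest is -31
  Remaining [-2, 49, 38] -> smallest is -2
  Remaining [49, 38] -> smallest is 38
  Remaining [49] -> smallest is 49
Collecting the picks in order gives the sorted list.
Final answer: [-49, -31, -2, 38, 49]


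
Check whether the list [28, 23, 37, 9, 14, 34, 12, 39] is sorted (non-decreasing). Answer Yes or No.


Check consecutive pairs:
  28 <= 23? False
  23 <= 37? True
  37 <= 9? False
  9 <= 14? True
  14 <= 34? True
  34 <= 12? False
  12 <= 39? True
3 consecutive pair(s) are out of order, so the list is not sorted.
Final answer: No


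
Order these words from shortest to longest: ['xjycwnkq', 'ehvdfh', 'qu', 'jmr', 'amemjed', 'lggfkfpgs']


Compute lengths:
  'xjycwnkq' has length 8
  'ehvdfh' has length 6
  'qu' has length 2
  'jmr' has length 3
  'amemjed' has length 7
  'lggfkfpgs' has length 9
Lengths in increasing order: 2 < 3 < 6 < 7 < 8 < 9
Listing the words in that order gives the answer.
Final answer: ['qu', 'jmr', 'ehvdfh', 'amemjed', 'xjycwnkq', 'lggfkfpgs']


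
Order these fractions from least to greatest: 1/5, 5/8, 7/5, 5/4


Convert to decimal for comparison:
  1/5 = 0.2
  5/8 = 0.625
  7/5 = 1.4
  5/4 = 1.25
Decimals in increasing order: 0.2 < 0.625 < 1.25 < 1.4
Writing each back as its fraction gives the sorted order.
Final answer: 1/5, 5/8, 5/4, 7/5


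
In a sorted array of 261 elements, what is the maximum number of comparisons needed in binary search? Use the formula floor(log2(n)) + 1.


Binary search halves the search space each step.
Maximum comparisons = floor(log2(261)) + 1
log2(261) = 8.0279
floor(log2(261)) = 8, so 8 + 1 = 9
Final answer: 9


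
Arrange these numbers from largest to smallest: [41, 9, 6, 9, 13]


Original list: [41, 9, 6, 9, 13]
Repeatedly take the largest remaining element:
  Remaining [41, 9, 6, 9, 13] -> largest is 41
  Remaining [9, 6, 9, 13] -> largest is 13
  Remaining [9, 6, 9] -> largest is 9
  Remaining [6, 9] -> largest is 9
  Remaining [6] -> largest is 6
Collecting the picks in order gives the descending list.
Final answer: [41, 13, 9, 9, 6]


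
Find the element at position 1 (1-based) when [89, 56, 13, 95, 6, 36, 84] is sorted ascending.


Sort ascending: [6, 13, 36, 56, 84, 89, 95]
The 1st element (1-indexed) is at index 0.
Value = 6
Final answer: 6


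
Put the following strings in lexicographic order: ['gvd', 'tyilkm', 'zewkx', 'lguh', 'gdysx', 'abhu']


Compare strings character by character (the first differing letter decides):
  'abhu' < 'gdysx' since 'a' < 'g' at position 1
  'gdysx' < 'gvd' since 'd' < 'v' at position 2
  'gvd' < 'lguh' since 'g' < 'l' at position 1
  'lguh' < 'tyilkm' since 'l' < 't' at position 1
  'tyilkm' < 'zewkx' since 't' < 'z' at position 1
Chaining these comparisons gives the alphabetical order.
Final answer: ['abhu', 'gdysx', 'gvd', 'lguh', 'tyilkm', 'zewkx']


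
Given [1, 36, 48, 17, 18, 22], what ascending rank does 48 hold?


Sort ascending: [1, 17, 18, 22, 36, 48]
Find 48 in the sorted list.
48 is at position 6 (1-indexed).
Final answer: 6


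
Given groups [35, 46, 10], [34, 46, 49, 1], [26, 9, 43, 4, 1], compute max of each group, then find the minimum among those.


Find max of each group:
  Group 1: [35, 46, 10] -> max = 46
  Group 2: [34, 46, 49, 1] -> max = 49
  Group 3: [26, 9, 43, 4, 1] -> max = 43
Maxes: [46, 49, 43]
Minimum of maxes = 43
Final answer: 43


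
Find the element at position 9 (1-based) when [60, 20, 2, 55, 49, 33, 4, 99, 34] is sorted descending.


Sort descending: [99, 60, 55, 49, 34, 33, 20, 4, 2]
The 9th element (1-indexed) is at index 8.
Value = 2
Final answer: 2


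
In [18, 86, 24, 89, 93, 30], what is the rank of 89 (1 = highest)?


Sort descending: [93, 89, 86, 30, 24, 18]
Find 89 in the sorted list.
89 is at position 2.
Final answer: 2


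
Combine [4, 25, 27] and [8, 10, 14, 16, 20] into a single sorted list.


List A: [4, 25, 27]
List B: [8, 10, 14, 16, 20]
Repeatedly compare the front elements and take the smaller:
  4 vs 8 -> take 4
  25 vs 8 -> take 8
  25 vs 10 -> take 10
  25 vs 14 -> take 14
  25 vs 16 -> take 16
  25 vs 20 -> take 20
  B is exhausted; append the rest of A: [25, 27]
Final answer: [4, 8, 10, 14, 16, 20, 25, 27]


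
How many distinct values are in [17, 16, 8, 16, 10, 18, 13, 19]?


List all unique values:
Distinct values: [8, 10, 13, 16, 17, 18, 19]
Count = 7
Final answer: 7


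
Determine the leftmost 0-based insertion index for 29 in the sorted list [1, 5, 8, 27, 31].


List is sorted: [1, 5, 8, 27, 31]
We need the leftmost position where 29 can be inserted, i.e. the first index whose element is >= 29 (or the end of the list if none is).
Binary search with low=0, high=5 (0-based indices):
  low=0, high=5, mid=2: a[2]=8 < 29, so low = 3
  low=3, high=5, mid=4: a[4]=31 >= 29, so high = 4
  low=3, high=4, mid=3: a[3]=27 < 29, so low = 4
Now low = high = 4, so the insertion index is 4.
Final answer: 4


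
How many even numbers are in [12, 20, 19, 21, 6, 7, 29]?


Check each element:
  12 is even
  20 is even
  19 is odd
  21 is odd
  6 is even
  7 is odd
  29 is odd
Evens: [12, 20, 6]
Count of evens = 3
Final answer: 3


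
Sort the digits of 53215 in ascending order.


The number 53215 has digits: 5, 3, 2, 1, 5
Sorted: 1, 2, 3, 5, 5
Joining the sorted digits gives the result.
Final answer: 12355


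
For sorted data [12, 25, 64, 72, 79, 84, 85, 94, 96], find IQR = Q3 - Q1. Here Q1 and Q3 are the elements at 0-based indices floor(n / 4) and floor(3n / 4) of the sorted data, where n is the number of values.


The data has n = 9 elements.
Q1 index = floor(9 / 4) = floor(2.25) = 2; Q3 index = floor(3 * 9 / 4) = floor(6.75) = 6
Q1 = element at index 2 = 64
Q3 = element at index 6 = 85
IQR = 85 - 64 = 21
Final answer: 21


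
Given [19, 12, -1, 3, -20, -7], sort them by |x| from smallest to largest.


Compute absolute values:
  |19| = 19
  |12| = 12
  |-1| = 1
  |3| = 3
  |-20| = 20
  |-7| = 7
Absolute values in increasing order: 1 < 3 < 7 < 12 < 19 < 20
Listing the original numbers in that order gives the answer.
Final answer: [-1, 3, -7, 12, 19, -20]


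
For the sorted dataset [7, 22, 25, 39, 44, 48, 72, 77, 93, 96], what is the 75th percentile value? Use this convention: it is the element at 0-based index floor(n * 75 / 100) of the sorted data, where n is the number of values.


The dataset has n = 10 elements.
Index = floor(10 * 75 / 100) = floor(750 / 100) = floor(7.5) = 7
Counting from index 0 in the sorted data, the element at index 7 is 77.
Final answer: 77


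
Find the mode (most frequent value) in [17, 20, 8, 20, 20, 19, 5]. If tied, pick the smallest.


Count the frequency of each value:
  5 appears 1 time(s)
  8 appears 1 time(s)
  17 appears 1 time(s)
  19 appears 1 time(s)
  20 appears 3 time(s)
Maximum frequency is 3.
Only 20 reaches that frequency, so it is the mode.
Final answer: 20


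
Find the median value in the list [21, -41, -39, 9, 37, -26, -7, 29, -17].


First, sort the list: [-41, -39, -26, -17, -7, 9, 21, 29, 37]
The list has 9 elements (odd count).
The middle index is 4 (0-based), and the element there is -7.
Final answer: -7


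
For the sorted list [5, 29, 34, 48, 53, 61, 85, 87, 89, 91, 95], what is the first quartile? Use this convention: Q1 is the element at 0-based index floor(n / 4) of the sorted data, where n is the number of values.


The list has n = 11 elements.
Q1 index = floor(11 / 4) = floor(2.75) = 2
Counting from index 0 in the sorted data, the element at index 2 is 34.
Final answer: 34


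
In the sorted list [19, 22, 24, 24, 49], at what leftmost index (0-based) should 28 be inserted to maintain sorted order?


List is sorted: [19, 22, 24, 24, 49]
We need the leftmost position where 28 can be inserted, i.e. the first index whose element is >= 28 (or the end of the list if none is).
Binary search with low=0, high=5 (0-based indices):
  low=0, high=5, mid=2: a[2]=24 < 28, so low = 3
  low=3, high=5, mid=4: a[4]=49 >= 28, so high = 4
  low=3, high=4, mid=3: a[3]=24 < 28, so low = 4
Now low = high = 4, so the insertion index is 4.
Final answer: 4


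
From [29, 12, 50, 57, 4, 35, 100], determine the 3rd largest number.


Sort descending: [100, 57, 50, 35, 29, 12, 4]
The 3rd element (1-indexed) is at index 2.
Value = 50
Final answer: 50


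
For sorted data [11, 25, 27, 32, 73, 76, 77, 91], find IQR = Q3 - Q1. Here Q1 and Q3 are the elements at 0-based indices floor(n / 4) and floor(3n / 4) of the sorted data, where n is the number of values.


The data has n = 8 elements.
Q1 index = floor(8 / 4) = floor(2) = 2; Q3 index = floor(3 * 8 / 4) = floor(6) = 6
Q1 = element at index 2 = 27
Q3 = element at index 6 = 77
IQR = 77 - 27 = 50
Final answer: 50


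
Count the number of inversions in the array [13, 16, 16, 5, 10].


For each element, count the later elements that are smaller than it:
  13 (index 0): smaller elements after it = [5, 10] -> 2
  16 (index 1): smaller elements after it = [5, 10] -> 2
  16 (index 2): smaller elements after it = [5, 10] -> 2
  5 (index 3): smaller elements after it = [] -> 0
Total inversions = 2 + 2 + 2 + 0 = 6
Final answer: 6


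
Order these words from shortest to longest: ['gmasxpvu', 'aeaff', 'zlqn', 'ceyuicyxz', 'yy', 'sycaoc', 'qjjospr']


Compute lengths:
  'gmasxpvu' has length 8
  'aeaff' has length 5
  'zlqn' has length 4
  'ceyuicyxz' has length 9
  'yy' has length 2
  'sycaoc' has length 6
  'qjjospr' has length 7
Lengths in increasing order: 2 < 4 < 5 < 6 < 7 < 8 < 9
Listing the words in that order gives the answer.
Final answer: ['yy', 'zlqn', 'aeaff', 'sycaoc', 'qjjospr', 'gmasxpvu', 'ceyuicyxz']


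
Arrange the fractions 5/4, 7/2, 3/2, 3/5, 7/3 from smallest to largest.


Convert to decimal for comparison:
  5/4 = 1.25
  7/2 = 3.5
  3/2 = 1.5
  3/5 = 0.6
  7/3 = 2.3333
Decimals in increasing order: 0.6 < 1.25 < 1.5 < 2.3333 < 3.5
Writing each back as its fraction gives the sorted order.
Final answer: 3/5, 5/4, 3/2, 7/3, 7/2


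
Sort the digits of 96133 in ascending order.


The number 96133 has digits: 9, 6, 1, 3, 3
Sorted: 1, 3, 3, 6, 9
Joining the sorted digits gives the result.
Final answer: 13369


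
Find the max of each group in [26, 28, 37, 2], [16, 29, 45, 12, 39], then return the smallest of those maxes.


Find max of each group:
  Group 1: [26, 28, 37, 2] -> max = 37
  Group 2: [16, 29, 45, 12, 39] -> max = 45
Maxes: [37, 45]
Minimum of maxes = 37
Final answer: 37


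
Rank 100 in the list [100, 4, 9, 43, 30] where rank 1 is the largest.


Sort descending: [100, 43, 30, 9, 4]
Find 100 in the sorted list.
100 is at position 1.
Final answer: 1


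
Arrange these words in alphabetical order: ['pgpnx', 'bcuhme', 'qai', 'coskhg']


Compare strings character by character (the first differing letter decides):
  'bcuhme' < 'coskhg' since 'b' < 'c' at position 1
  'coskhg' < 'pgpnx' since 'c' < 'p' at position 1
  'pgpnx' < 'qai' since 'p' < 'q' at position 1
Chaining these comparisons gives the alphabetical order.
Final answer: ['bcuhme', 'coskhg', 'pgpnx', 'qai']


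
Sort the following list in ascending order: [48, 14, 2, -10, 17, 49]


Original list: [48, 14, 2, -10, 17, 49]
Repeatedly take the smallest remaining element:
  Remaining [48, 14, 2, -10, 17, 49] -> smallest is -10
  Remaining [48, 14, 2, 17, 49] -> smallest is 2
  Remaining [48, 14, 17, 49] -> smallest is 14
  Remaining [48, 17, 49] -> smallest is 17
  Remaining [48, 49] -> smallest is 48
  Remaining [49] -> smallest is 49
Collecting the picks in order gives the sorted list.
Final answer: [-10, 2, 14, 17, 48, 49]


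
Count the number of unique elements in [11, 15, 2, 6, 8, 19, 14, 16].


List all unique values:
Distinct values: [2, 6, 8, 11, 14, 15, 16, 19]
Count = 8
Final answer: 8


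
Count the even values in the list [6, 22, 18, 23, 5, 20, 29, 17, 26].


Check each element:
  6 is even
  22 is even
  18 is even
  23 is odd
  5 is odd
  20 is even
  29 is odd
  17 is odd
  26 is even
Evens: [6, 22, 18, 20, 26]
Count of evens = 5
Final answer: 5


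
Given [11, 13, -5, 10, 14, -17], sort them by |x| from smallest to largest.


Compute absolute values:
  |11| = 11
  |13| = 13
  |-5| = 5
  |10| = 10
  |14| = 14
  |-17| = 17
Absolute values in increasing order: 5 < 10 < 11 < 13 < 14 < 17
Listing the original numbers in that order gives the answer.
Final answer: [-5, 10, 11, 13, 14, -17]


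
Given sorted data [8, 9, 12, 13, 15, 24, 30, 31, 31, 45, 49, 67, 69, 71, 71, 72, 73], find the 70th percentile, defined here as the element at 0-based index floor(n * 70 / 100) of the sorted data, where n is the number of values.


The dataset has n = 17 elements.
Index = floor(17 * 70 / 100) = floor(1190 / 100) = floor(11.9) = 11
Counting from index 0 in the sorted data, the element at index 11 is 67.
Final answer: 67


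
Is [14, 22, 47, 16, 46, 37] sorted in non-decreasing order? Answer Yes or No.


Check consecutive pairs:
  14 <= 22? True
  22 <= 47? True
  47 <= 16? False
  16 <= 46? True
  46 <= 37? False
2 consecutive pair(s) are out of order, so the list is not sorted.
Final answer: No


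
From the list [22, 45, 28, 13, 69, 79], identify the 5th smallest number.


Sort ascending: [13, 22, 28, 45, 69, 79]
The 5th element (1-indexed) is at index 4.
Value = 69
Final answer: 69


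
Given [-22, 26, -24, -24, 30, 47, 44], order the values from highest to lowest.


Original list: [-22, 26, -24, -24, 30, 47, 44]
Repeatedly take the largest remaining element:
  Remaining [-22, 26, -24, -24, 30, 47, 44] -> largest is 47
  Remaining [-22, 26, -24, -24, 30, 44] -> largest is 44
  Remaining [-22, 26, -24, -24, 30] -> largest is 30
  Remaining [-22, 26, -24, -24] -> largest is 26
  Remaining [-22, -24, -24] -> largest is -22
  Remaining [-24, -24] -> largest is -24
  Remaining [-24] -> largest is -24
Collecting the picks in order gives the descending list.
Final answer: [47, 44, 30, 26, -22, -24, -24]


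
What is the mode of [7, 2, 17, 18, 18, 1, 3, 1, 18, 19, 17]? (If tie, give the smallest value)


Count the frequency of each value:
  1 appears 2 time(s)
  2 appears 1 time(s)
  3 appears 1 time(s)
  7 appears 1 time(s)
  17 appears 2 time(s)
  18 appears 3 time(s)
  19 appears 1 time(s)
Maximum frequency is 3.
Only 18 reaches that frequency, so it is the mode.
Final answer: 18


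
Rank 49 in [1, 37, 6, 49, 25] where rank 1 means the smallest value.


Sort ascending: [1, 6, 25, 37, 49]
Find 49 in the sorted list.
49 is at position 5 (1-indexed).
Final answer: 5


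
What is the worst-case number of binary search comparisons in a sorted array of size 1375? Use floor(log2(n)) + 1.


Binary search halves the search space each step.
Maximum comparisons = floor(log2(1375)) + 1
log2(1375) = 10.4252
floor(log2(1375)) = 10, so 10 + 1 = 11
Final answer: 11


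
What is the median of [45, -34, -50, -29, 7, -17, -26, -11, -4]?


First, sort the list: [-50, -34, -29, -26, -17, -11, -4, 7, 45]
The list has 9 elements (odd count).
The middle index is 4 (0-based), and the element there is -17.
Final answer: -17


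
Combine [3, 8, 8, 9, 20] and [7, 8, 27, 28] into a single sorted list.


List A: [3, 8, 8, 9, 20]
List B: [7, 8, 27, 28]
Repeatedly compare the front elements and take the smaller:
  3 vs 7 -> take 3
  8 vs 7 -> take 7
  8 vs 8 -> take 8
  8 vs 8 -> take 8
  9 vs 8 -> take 8
  9 vs 27 -> take 9
  20 vs 27 -> take 20
  A is exhausted; append the rest of B: [27, 28]
Final answer: [3, 7, 8, 8, 8, 9, 20, 27, 28]


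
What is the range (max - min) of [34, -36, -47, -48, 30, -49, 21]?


Maximum value: 34
Minimum value: -49
Range = 34 - (-49) = 83
Final answer: 83


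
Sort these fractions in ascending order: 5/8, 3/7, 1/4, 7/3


Convert to decimal for comparison:
  5/8 = 0.625
  3/7 = 0.4286
  1/4 = 0.25
  7/3 = 2.3333
Decimals in increasing order: 0.25 < 0.4286 < 0.625 < 2.3333
Writing each back as its fraction gives the sorted order.
Final answer: 1/4, 3/7, 5/8, 7/3


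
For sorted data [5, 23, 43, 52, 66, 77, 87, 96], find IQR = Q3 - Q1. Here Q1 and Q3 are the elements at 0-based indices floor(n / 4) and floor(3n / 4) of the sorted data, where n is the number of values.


The data has n = 8 elements.
Q1 index = floor(8 / 4) = floor(2) = 2; Q3 index = floor(3 * 8 / 4) = floor(6) = 6
Q1 = element at index 2 = 43
Q3 = element at index 6 = 87
IQR = 87 - 43 = 44
Final answer: 44


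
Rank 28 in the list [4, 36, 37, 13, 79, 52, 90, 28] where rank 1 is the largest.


Sort descending: [90, 79, 52, 37, 36, 28, 13, 4]
Find 28 in the sorted list.
28 is at position 6.
Final answer: 6


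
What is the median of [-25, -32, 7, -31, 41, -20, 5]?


First, sort the list: [-32, -31, -25, -20, 5, 7, 41]
The list has 7 elements (odd count).
The middle index is 3 (0-based), and the element there is -20.
Final answer: -20


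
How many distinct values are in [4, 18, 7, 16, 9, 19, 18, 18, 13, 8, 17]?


List all unique values:
Distinct values: [4, 7, 8, 9, 13, 16, 17, 18, 19]
Count = 9
Final answer: 9


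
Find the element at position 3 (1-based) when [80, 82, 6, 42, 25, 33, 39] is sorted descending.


Sort descending: [82, 80, 42, 39, 33, 25, 6]
The 3rd element (1-indexed) is at index 2.
Value = 42
Final answer: 42


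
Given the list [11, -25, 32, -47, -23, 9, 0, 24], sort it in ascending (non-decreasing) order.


Original list: [11, -25, 32, -47, -23, 9, 0, 24]
Repeatedly take the smallest remaining element:
  Remaining [11, -25, 32, -47, -23, 9, 0, 24] -> smallest is -47
  Remaining [11, -25, 32, -23, 9, 0, 24] -> smallest is -25
  Remaining [11, 32, -23, 9, 0, 24] -> smallest is -23
  Remaining [11, 32, 9, 0, 24] -> smallest is 0
  Remaining [11, 32, 9, 24] -> smallest is 9
  Remaining [11, 32, 24] -> smallest is 11
  Remaining [32, 24] -> smallest is 24
  Remaining [32] -> smallest is 32
Collecting the picks in order gives the sorted list.
Final answer: [-47, -25, -23, 0, 9, 11, 24, 32]


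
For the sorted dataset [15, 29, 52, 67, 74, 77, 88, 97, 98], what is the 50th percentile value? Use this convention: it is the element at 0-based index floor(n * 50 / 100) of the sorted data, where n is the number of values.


The dataset has n = 9 elements.
Index = floor(9 * 50 / 100) = floor(450 / 100) = floor(4.5) = 4
Counting from index 0 in the sorted data, the element at index 4 is 74.
Final answer: 74


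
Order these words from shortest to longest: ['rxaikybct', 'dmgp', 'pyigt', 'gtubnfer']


Compute lengths:
  'rxaikybct' has length 9
  'dmgp' has length 4
  'pyigt' has length 5
  'gtubnfer' has length 8
Lengths in increasing order: 4 < 5 < 8 < 9
Listing the words in that order gives the answer.
Final answer: ['dmgp', 'pyigt', 'gtubnfer', 'rxaikybct']


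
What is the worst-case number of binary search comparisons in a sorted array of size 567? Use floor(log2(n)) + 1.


Binary search halves the search space each step.
Maximum comparisons = floor(log2(567)) + 1
log2(567) = 9.1472
floor(log2(567)) = 9, so 9 + 1 = 10
Final answer: 10


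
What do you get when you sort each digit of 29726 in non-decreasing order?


The number 29726 has digits: 2, 9, 7, 2, 6
Sorted: 2, 2, 6, 7, 9
Joining the sorted digits gives the result.
Final answer: 22679


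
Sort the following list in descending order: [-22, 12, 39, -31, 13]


Original list: [-22, 12, 39, -31, 13]
Repeatedly take the largest remaining element:
  Remaining [-22, 12, 39, -31, 13] -> largest is 39
  Remaining [-22, 12, -31, 13] -> largest is 13
  Remaining [-22, 12, -31] -> largest is 12
  Remaining [-22, -31] -> largest is -22
  Remaining [-31] -> largest is -31
Collecting the picks in order gives the descending list.
Final answer: [39, 13, 12, -22, -31]


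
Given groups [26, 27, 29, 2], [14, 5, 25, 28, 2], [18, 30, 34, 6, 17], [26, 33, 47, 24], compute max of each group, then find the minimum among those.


Find max of each group:
  Group 1: [26, 27, 29, 2] -> max = 29
  Group 2: [14, 5, 25, 28, 2] -> max = 28
  Group 3: [18, 30, 34, 6, 17] -> max = 34
  Group 4: [26, 33, 47, 24] -> max = 47
Maxes: [29, 28, 34, 47]
Minimum of maxes = 28
Final answer: 28


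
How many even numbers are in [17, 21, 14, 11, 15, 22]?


Check each element:
  17 is odd
  21 is odd
  14 is even
  11 is odd
  15 is odd
  22 is even
Evens: [14, 22]
Count of evens = 2
Final answer: 2


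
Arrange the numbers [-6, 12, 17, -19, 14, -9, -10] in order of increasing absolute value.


Compute absolute values:
  |-6| = 6
  |12| = 12
  |17| = 17
  |-19| = 19
  |14| = 14
  |-9| = 9
  |-10| = 10
Absolute values in increasing order: 6 < 9 < 10 < 12 < 14 < 17 < 19
Listing the original numbers in that order gives the answer.
Final answer: [-6, -9, -10, 12, 14, 17, -19]


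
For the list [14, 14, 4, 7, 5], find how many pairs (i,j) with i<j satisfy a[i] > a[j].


For each element, count the later elements that are smaller than it:
  14 (index 0): smaller elements after it = [4, 7, 5] -> 3
  14 (index 1): smaller elements after it = [4, 7, 5] -> 3
  4 (index 2): smaller elements after it = [] -> 0
  7 (index 3): smaller elements after it = [5] -> 1
Total inversions = 3 + 3 + 0 + 1 = 7
Final answer: 7


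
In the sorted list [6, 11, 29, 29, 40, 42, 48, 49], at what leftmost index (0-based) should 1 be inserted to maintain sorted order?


List is sorted: [6, 11, 29, 29, 40, 42, 48, 49]
We need the leftmost position where 1 can be inserted, i.e. the first index whose element is >= 1 (or the end of the list if none is).
Binary search with low=0, high=8 (0-based indices):
  low=0, high=8, mid=4: a[4]=40 >= 1, so high = 4
  low=0, high=4, mid=2: a[2]=29 >= 1, so high = 2
  low=0, high=2, mid=1: a[1]=11 >= 1, so high = 1
  low=0, high=1, mid=0: a[0]=6 >= 1, so high = 0
Now low = high = 0, so the insertion index is 0.
Final answer: 0


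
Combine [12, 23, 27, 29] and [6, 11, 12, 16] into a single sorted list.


List A: [12, 23, 27, 29]
List B: [6, 11, 12, 16]
Repeatedly compare the front elements and take the smaller:
  12 vs 6 -> take 6
  12 vs 11 -> take 11
  12 vs 12 -> take 12
  23 vs 12 -> take 12
  23 vs 16 -> take 16
  B is exhausted; append the rest of A: [23, 27, 29]
Final answer: [6, 11, 12, 12, 16, 23, 27, 29]


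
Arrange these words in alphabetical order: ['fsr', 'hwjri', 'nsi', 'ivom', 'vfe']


Compare strings character by character (the first differing letter decides):
  'fsr' < 'hwjri' since 'f' < 'h' at position 1
  'hwjri' < 'ivom' since 'h' < 'i' at position 1
  'ivom' < 'nsi' since 'i' < 'n' at position 1
  'nsi' < 'vfe' since 'n' < 'v' at position 1
Chaining these comparisons gives the alphabetical order.
Final answer: ['fsr', 'hwjri', 'ivom', 'nsi', 'vfe']


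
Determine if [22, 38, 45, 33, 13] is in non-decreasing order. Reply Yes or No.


Check consecutive pairs:
  22 <= 38? True
  38 <= 45? True
  45 <= 33? False
  33 <= 13? False
2 consecutive pair(s) are out of order, so the list is not sorted.
Final answer: No


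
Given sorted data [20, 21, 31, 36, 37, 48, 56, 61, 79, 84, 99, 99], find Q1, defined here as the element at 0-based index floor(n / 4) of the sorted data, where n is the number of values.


The list has n = 12 elements.
Q1 index = floor(12 / 4) = floor(3) = 3
Counting from index 0 in the sorted data, the element at index 3 is 36.
Final answer: 36


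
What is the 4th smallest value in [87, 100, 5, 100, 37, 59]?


Sort ascending: [5, 37, 59, 87, 100, 100]
The 4th element (1-indexed) is at index 3.
Value = 87
Final answer: 87


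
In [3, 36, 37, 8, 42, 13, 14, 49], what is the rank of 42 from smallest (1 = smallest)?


Sort ascending: [3, 8, 13, 14, 36, 37, 42, 49]
Find 42 in the sorted list.
42 is at position 7 (1-indexed).
Final answer: 7


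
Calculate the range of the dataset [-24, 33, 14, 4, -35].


Maximum value: 33
Minimum value: -35
Range = 33 - (-35) = 68
Final answer: 68


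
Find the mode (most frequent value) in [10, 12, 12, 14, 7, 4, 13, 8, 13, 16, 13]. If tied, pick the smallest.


Count the frequency of each value:
  4 appears 1 time(s)
  7 appears 1 time(s)
  8 appears 1 time(s)
  10 appears 1 time(s)
  12 appears 2 time(s)
  13 appears 3 time(s)
  14 appears 1 time(s)
  16 appears 1 time(s)
Maximum frequency is 3.
Only 13 reaches that frequency, so it is the mode.
Final answer: 13
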